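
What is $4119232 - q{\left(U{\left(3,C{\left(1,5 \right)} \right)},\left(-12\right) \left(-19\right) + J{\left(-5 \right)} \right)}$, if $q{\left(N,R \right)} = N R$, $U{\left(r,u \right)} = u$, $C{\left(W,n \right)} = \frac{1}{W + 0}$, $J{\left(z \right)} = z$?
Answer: $4119009$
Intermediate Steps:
$C{\left(W,n \right)} = \frac{1}{W}$
$4119232 - q{\left(U{\left(3,C{\left(1,5 \right)} \right)},\left(-12\right) \left(-19\right) + J{\left(-5 \right)} \right)} = 4119232 - \frac{\left(-12\right) \left(-19\right) - 5}{1} = 4119232 - 1 \left(228 - 5\right) = 4119232 - 1 \cdot 223 = 4119232 - 223 = 4119009$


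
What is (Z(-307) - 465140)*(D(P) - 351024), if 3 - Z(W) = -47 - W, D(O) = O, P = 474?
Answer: 163144918350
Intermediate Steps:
Z(W) = 50 + W (Z(W) = 3 - (-47 - W) = 3 + (47 + W) = 50 + W)
(Z(-307) - 465140)*(D(P) - 351024) = ((50 - 307) - 465140)*(474 - 351024) = (-257 - 465140)*(-350550) = -465397*(-350550) = 163144918350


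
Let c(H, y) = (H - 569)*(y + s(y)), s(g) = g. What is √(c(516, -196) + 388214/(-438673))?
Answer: √3997838504300882/438673 ≈ 144.14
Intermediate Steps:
c(H, y) = 2*y*(-569 + H) (c(H, y) = (H - 569)*(y + y) = (-569 + H)*(2*y) = 2*y*(-569 + H))
√(c(516, -196) + 388214/(-438673)) = √(2*(-196)*(-569 + 516) + 388214/(-438673)) = √(2*(-196)*(-53) + 388214*(-1/438673)) = √(20776 - 388214/438673) = √(9113482034/438673) = √3997838504300882/438673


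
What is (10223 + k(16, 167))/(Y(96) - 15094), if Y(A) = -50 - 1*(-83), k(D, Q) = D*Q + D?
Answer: -12911/15061 ≈ -0.85725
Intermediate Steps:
k(D, Q) = D + D*Q
Y(A) = 33 (Y(A) = -50 + 83 = 33)
(10223 + k(16, 167))/(Y(96) - 15094) = (10223 + 16*(1 + 167))/(33 - 15094) = (10223 + 16*168)/(-15061) = (10223 + 2688)*(-1/15061) = 12911*(-1/15061) = -12911/15061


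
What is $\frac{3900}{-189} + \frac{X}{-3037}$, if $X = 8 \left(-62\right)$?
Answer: $- \frac{3916852}{191331} \approx -20.472$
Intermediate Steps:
$X = -496$
$\frac{3900}{-189} + \frac{X}{-3037} = \frac{3900}{-189} - \frac{496}{-3037} = 3900 \left(- \frac{1}{189}\right) - - \frac{496}{3037} = - \frac{1300}{63} + \frac{496}{3037} = - \frac{3916852}{191331}$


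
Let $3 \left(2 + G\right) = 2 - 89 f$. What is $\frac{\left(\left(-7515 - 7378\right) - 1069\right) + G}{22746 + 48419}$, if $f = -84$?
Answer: $- \frac{40414}{213495} \approx -0.1893$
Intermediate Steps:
$G = \frac{7472}{3}$ ($G = -2 + \frac{2 - -7476}{3} = -2 + \frac{2 + 7476}{3} = -2 + \frac{1}{3} \cdot 7478 = -2 + \frac{7478}{3} = \frac{7472}{3} \approx 2490.7$)
$\frac{\left(\left(-7515 - 7378\right) - 1069\right) + G}{22746 + 48419} = \frac{\left(\left(-7515 - 7378\right) - 1069\right) + \frac{7472}{3}}{22746 + 48419} = \frac{\left(-14893 - 1069\right) + \frac{7472}{3}}{71165} = \left(-15962 + \frac{7472}{3}\right) \frac{1}{71165} = \left(- \frac{40414}{3}\right) \frac{1}{71165} = - \frac{40414}{213495}$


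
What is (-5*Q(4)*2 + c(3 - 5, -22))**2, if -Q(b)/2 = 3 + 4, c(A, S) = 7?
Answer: 21609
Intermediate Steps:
Q(b) = -14 (Q(b) = -2*(3 + 4) = -2*7 = -14)
(-5*Q(4)*2 + c(3 - 5, -22))**2 = (-5*(-14)*2 + 7)**2 = (70*2 + 7)**2 = (140 + 7)**2 = 147**2 = 21609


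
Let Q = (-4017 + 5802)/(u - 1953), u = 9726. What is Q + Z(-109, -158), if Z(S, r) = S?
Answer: -281824/2591 ≈ -108.77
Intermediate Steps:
Q = 595/2591 (Q = (-4017 + 5802)/(9726 - 1953) = 1785/7773 = 1785*(1/7773) = 595/2591 ≈ 0.22964)
Q + Z(-109, -158) = 595/2591 - 109 = -281824/2591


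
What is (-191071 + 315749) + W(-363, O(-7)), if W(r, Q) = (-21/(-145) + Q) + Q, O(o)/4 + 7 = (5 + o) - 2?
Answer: 18065571/145 ≈ 1.2459e+5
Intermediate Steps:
O(o) = -16 + 4*o (O(o) = -28 + 4*((5 + o) - 2) = -28 + 4*(3 + o) = -28 + (12 + 4*o) = -16 + 4*o)
W(r, Q) = 21/145 + 2*Q (W(r, Q) = (-21*(-1/145) + Q) + Q = (21/145 + Q) + Q = 21/145 + 2*Q)
(-191071 + 315749) + W(-363, O(-7)) = (-191071 + 315749) + (21/145 + 2*(-16 + 4*(-7))) = 124678 + (21/145 + 2*(-16 - 28)) = 124678 + (21/145 + 2*(-44)) = 124678 + (21/145 - 88) = 124678 - 12739/145 = 18065571/145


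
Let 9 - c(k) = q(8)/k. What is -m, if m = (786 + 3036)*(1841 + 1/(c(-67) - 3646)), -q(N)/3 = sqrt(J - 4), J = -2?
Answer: 3822*(-5523*sqrt(6) + 448612972*I)/(-243679*I + 3*sqrt(6)) ≈ -7.0363e+6 - 3.171e-5*I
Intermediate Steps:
q(N) = -3*I*sqrt(6) (q(N) = -3*sqrt(-2 - 4) = -3*I*sqrt(6))
c(k) = 9 + 3*I*sqrt(6)/k (c(k) = 9 - (-3*I*sqrt(6))/k = 9 - (-3)*I*sqrt(6)/k = 9 + 3*I*sqrt(6)/k)
m = 7036302 + 3822/(-3637 - 3*I*sqrt(6)/67) (m = (786 + 3036)*(1841 + 1/((9 + 3*I*sqrt(6)/(-67)) - 3646)) = 3822*(1841 + 1/((9 + 3*I*sqrt(6)*(-1/67)) - 3646)) = 3822*(1841 + 1/((9 - 3*I*sqrt(6)/67) - 3646)) = 3822*(1841 + 1/(-3637 - 3*I*sqrt(6)/67)) = 7036302 + 3822/(-3637 - 3*I*sqrt(6)/67) ≈ 7.0363e+6 + 3.169e-5*I)
-m = -(417811716244002444/59379455095 + 768222*I*sqrt(6)/59379455095) = -417811716244002444/59379455095 - 768222*I*sqrt(6)/59379455095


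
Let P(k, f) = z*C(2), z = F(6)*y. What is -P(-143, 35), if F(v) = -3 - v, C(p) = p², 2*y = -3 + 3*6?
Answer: 270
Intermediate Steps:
y = 15/2 (y = (-3 + 3*6)/2 = (-3 + 18)/2 = (½)*15 = 15/2 ≈ 7.5000)
z = -135/2 (z = (-3 - 1*6)*(15/2) = (-3 - 6)*(15/2) = -9*15/2 = -135/2 ≈ -67.500)
P(k, f) = -270 (P(k, f) = -135/2*2² = -135/2*4 = -270)
-P(-143, 35) = -1*(-270) = 270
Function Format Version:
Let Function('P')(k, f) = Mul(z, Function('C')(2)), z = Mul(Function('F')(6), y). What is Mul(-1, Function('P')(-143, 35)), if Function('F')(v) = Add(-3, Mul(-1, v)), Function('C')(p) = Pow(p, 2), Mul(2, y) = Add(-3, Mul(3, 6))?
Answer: 270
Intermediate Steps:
y = Rational(15, 2) (y = Mul(Rational(1, 2), Add(-3, Mul(3, 6))) = Mul(Rational(1, 2), Add(-3, 18)) = Mul(Rational(1, 2), 15) = Rational(15, 2) ≈ 7.5000)
z = Rational(-135, 2) (z = Mul(Add(-3, Mul(-1, 6)), Rational(15, 2)) = Mul(Add(-3, -6), Rational(15, 2)) = Mul(-9, Rational(15, 2)) = Rational(-135, 2) ≈ -67.500)
Function('P')(k, f) = -270 (Function('P')(k, f) = Mul(Rational(-135, 2), Pow(2, 2)) = Mul(Rational(-135, 2), 4) = -270)
Mul(-1, Function('P')(-143, 35)) = Mul(-1, -270) = 270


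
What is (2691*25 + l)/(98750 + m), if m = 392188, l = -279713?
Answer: -106219/245469 ≈ -0.43272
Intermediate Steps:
(2691*25 + l)/(98750 + m) = (2691*25 - 279713)/(98750 + 392188) = (67275 - 279713)/490938 = -212438*1/490938 = -106219/245469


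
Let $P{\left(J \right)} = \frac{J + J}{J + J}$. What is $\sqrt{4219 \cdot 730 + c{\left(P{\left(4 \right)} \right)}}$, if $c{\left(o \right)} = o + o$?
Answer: $24 \sqrt{5347} \approx 1755.0$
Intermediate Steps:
$P{\left(J \right)} = 1$ ($P{\left(J \right)} = \frac{2 J}{2 J} = 2 J \frac{1}{2 J} = 1$)
$c{\left(o \right)} = 2 o$
$\sqrt{4219 \cdot 730 + c{\left(P{\left(4 \right)} \right)}} = \sqrt{4219 \cdot 730 + 2 \cdot 1} = \sqrt{3079870 + 2} = \sqrt{3079872} = 24 \sqrt{5347}$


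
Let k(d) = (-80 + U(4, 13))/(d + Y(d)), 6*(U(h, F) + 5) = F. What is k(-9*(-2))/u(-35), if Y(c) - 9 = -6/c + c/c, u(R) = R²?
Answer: -71/29050 ≈ -0.0024441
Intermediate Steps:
U(h, F) = -5 + F/6
Y(c) = 10 - 6/c (Y(c) = 9 + (-6/c + c/c) = 9 + (-6/c + 1) = 9 + (1 - 6/c) = 10 - 6/c)
k(d) = -497/(6*(10 + d - 6/d)) (k(d) = (-80 + (-5 + (⅙)*13))/(d + (10 - 6/d)) = (-80 + (-5 + 13/6))/(10 + d - 6/d) = (-80 - 17/6)/(10 + d - 6/d) = -497/(6*(10 + d - 6/d)))
k(-9*(-2))/u(-35) = (-497*(-9*(-2))/(-36 + 6*(-9*(-2))² + 60*(-9*(-2))))/((-35)²) = -497*18/(-36 + 6*18² + 60*18)/1225 = -497*18/(-36 + 6*324 + 1080)*(1/1225) = -497*18/(-36 + 1944 + 1080)*(1/1225) = -497*18/2988*(1/1225) = -497*18*1/2988*(1/1225) = -497/166*1/1225 = -71/29050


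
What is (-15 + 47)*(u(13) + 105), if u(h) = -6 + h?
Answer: 3584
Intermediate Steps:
(-15 + 47)*(u(13) + 105) = (-15 + 47)*((-6 + 13) + 105) = 32*(7 + 105) = 32*112 = 3584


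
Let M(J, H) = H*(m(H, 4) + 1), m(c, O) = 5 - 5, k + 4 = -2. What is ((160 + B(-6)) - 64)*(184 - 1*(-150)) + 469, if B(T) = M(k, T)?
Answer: 30529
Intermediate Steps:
k = -6 (k = -4 - 2 = -6)
m(c, O) = 0
M(J, H) = H (M(J, H) = H*(0 + 1) = H*1 = H)
B(T) = T
((160 + B(-6)) - 64)*(184 - 1*(-150)) + 469 = ((160 - 6) - 64)*(184 - 1*(-150)) + 469 = (154 - 64)*(184 + 150) + 469 = 90*334 + 469 = 30060 + 469 = 30529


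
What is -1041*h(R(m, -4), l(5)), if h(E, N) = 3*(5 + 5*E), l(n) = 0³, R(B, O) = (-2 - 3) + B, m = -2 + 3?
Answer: 46845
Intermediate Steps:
m = 1
R(B, O) = -5 + B
l(n) = 0
h(E, N) = 15 + 15*E
-1041*h(R(m, -4), l(5)) = -1041*(15 + 15*(-5 + 1)) = -1041*(15 + 15*(-4)) = -1041*(15 - 60) = -1041*(-45) = 46845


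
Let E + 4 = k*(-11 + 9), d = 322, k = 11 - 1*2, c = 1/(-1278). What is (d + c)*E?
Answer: -4526665/639 ≈ -7084.0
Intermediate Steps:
c = -1/1278 ≈ -0.00078247
k = 9 (k = 11 - 2 = 9)
E = -22 (E = -4 + 9*(-11 + 9) = -4 + 9*(-2) = -4 - 18 = -22)
(d + c)*E = (322 - 1/1278)*(-22) = (411515/1278)*(-22) = -4526665/639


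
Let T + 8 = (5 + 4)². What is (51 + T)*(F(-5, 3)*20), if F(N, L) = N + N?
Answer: -24800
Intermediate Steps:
F(N, L) = 2*N
T = 73 (T = -8 + (5 + 4)² = -8 + 9² = -8 + 81 = 73)
(51 + T)*(F(-5, 3)*20) = (51 + 73)*((2*(-5))*20) = 124*(-10*20) = 124*(-200) = -24800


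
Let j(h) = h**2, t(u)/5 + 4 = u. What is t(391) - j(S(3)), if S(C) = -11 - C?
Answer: 1739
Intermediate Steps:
t(u) = -20 + 5*u
t(391) - j(S(3)) = (-20 + 5*391) - (-11 - 1*3)**2 = (-20 + 1955) - (-11 - 3)**2 = 1935 - 1*(-14)**2 = 1935 - 1*196 = 1935 - 196 = 1739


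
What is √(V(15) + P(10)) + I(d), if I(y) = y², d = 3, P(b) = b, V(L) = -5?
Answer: 9 + √5 ≈ 11.236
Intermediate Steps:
√(V(15) + P(10)) + I(d) = √(-5 + 10) + 3² = √5 + 9 = 9 + √5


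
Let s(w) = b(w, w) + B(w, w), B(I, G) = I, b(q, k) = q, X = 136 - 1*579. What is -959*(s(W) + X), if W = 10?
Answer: 405657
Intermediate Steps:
X = -443 (X = 136 - 579 = -443)
s(w) = 2*w (s(w) = w + w = 2*w)
-959*(s(W) + X) = -959*(2*10 - 443) = -959*(20 - 443) = -959*(-423) = 405657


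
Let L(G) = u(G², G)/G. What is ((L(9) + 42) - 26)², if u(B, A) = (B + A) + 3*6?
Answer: 784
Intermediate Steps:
u(B, A) = 18 + A + B (u(B, A) = (A + B) + 18 = 18 + A + B)
L(G) = (18 + G + G²)/G
((L(9) + 42) - 26)² = (((1 + 9 + 18/9) + 42) - 26)² = (((1 + 9 + 18*(⅑)) + 42) - 26)² = (((1 + 9 + 2) + 42) - 26)² = ((12 + 42) - 26)² = (54 - 26)² = 28² = 784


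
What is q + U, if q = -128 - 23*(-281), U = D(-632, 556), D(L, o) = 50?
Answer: 6385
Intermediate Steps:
U = 50
q = 6335 (q = -128 + 6463 = 6335)
q + U = 6335 + 50 = 6385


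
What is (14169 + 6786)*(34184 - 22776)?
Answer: 239054640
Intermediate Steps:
(14169 + 6786)*(34184 - 22776) = 20955*11408 = 239054640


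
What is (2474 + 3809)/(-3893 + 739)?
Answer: -6283/3154 ≈ -1.9921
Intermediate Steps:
(2474 + 3809)/(-3893 + 739) = 6283/(-3154) = 6283*(-1/3154) = -6283/3154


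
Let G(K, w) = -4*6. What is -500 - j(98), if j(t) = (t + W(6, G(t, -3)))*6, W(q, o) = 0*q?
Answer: -1088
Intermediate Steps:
G(K, w) = -24
W(q, o) = 0
j(t) = 6*t (j(t) = (t + 0)*6 = t*6 = 6*t)
-500 - j(98) = -500 - 6*98 = -500 - 1*588 = -500 - 588 = -1088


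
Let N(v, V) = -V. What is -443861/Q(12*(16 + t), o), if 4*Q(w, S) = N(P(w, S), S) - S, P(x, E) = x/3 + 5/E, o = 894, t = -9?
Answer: 443861/447 ≈ 992.98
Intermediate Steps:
P(x, E) = 5/E + x/3 (P(x, E) = x*(⅓) + 5/E = x/3 + 5/E = 5/E + x/3)
Q(w, S) = -S/2 (Q(w, S) = (-S - S)/4 = (-2*S)/4 = -S/2)
-443861/Q(12*(16 + t), o) = -443861/((-½*894)) = -443861/(-447) = -443861*(-1/447) = 443861/447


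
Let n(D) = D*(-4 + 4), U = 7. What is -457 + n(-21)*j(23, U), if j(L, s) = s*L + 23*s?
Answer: -457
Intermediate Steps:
j(L, s) = 23*s + L*s (j(L, s) = L*s + 23*s = 23*s + L*s)
n(D) = 0 (n(D) = D*0 = 0)
-457 + n(-21)*j(23, U) = -457 + 0*(7*(23 + 23)) = -457 + 0*(7*46) = -457 + 0*322 = -457 + 0 = -457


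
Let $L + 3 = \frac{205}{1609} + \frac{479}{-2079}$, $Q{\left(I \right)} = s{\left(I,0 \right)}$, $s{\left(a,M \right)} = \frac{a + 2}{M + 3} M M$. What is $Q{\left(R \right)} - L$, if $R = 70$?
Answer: $\frac{10379849}{3345111} \approx 3.103$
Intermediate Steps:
$s{\left(a,M \right)} = \frac{M^{2} \left(2 + a\right)}{3 + M}$ ($s{\left(a,M \right)} = \frac{2 + a}{3 + M} M M = \frac{M \left(2 + a\right)}{3 + M} M = \frac{M^{2} \left(2 + a\right)}{3 + M}$)
$Q{\left(I \right)} = 0$ ($Q{\left(I \right)} = \frac{0^{2} \left(2 + I\right)}{3 + 0} = \frac{0 \left(2 + I\right)}{3} = 0 \cdot \frac{1}{3} \left(2 + I\right) = 0$)
$L = - \frac{10379849}{3345111}$ ($L = -3 + \left(\frac{205}{1609} + \frac{479}{-2079}\right) = -3 + \left(205 \cdot \frac{1}{1609} + 479 \left(- \frac{1}{2079}\right)\right) = -3 + \left(\frac{205}{1609} - \frac{479}{2079}\right) = -3 - \frac{344516}{3345111} = - \frac{10379849}{3345111} \approx -3.103$)
$Q{\left(R \right)} - L = 0 - - \frac{10379849}{3345111} = 0 + \frac{10379849}{3345111} = \frac{10379849}{3345111}$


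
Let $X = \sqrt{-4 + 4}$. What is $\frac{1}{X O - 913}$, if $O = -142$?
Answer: $- \frac{1}{913} \approx -0.0010953$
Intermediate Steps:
$X = 0$ ($X = \sqrt{0} = 0$)
$\frac{1}{X O - 913} = \frac{1}{0 \left(-142\right) - 913} = \frac{1}{0 - 913} = \frac{1}{-913} = - \frac{1}{913}$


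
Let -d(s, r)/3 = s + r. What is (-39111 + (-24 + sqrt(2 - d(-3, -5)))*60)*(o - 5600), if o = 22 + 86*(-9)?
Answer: 257579952 - 381120*I*sqrt(22) ≈ 2.5758e+8 - 1.7876e+6*I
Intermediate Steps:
d(s, r) = -3*r - 3*s (d(s, r) = -3*(s + r) = -3*(r + s) = -3*r - 3*s)
o = -752 (o = 22 - 774 = -752)
(-39111 + (-24 + sqrt(2 - d(-3, -5)))*60)*(o - 5600) = (-39111 + (-24 + sqrt(2 - (-3*(-5) - 3*(-3))))*60)*(-752 - 5600) = (-39111 + (-24 + sqrt(2 - (15 + 9)))*60)*(-6352) = (-39111 + (-24 + sqrt(2 - 1*24))*60)*(-6352) = (-39111 + (-24 + sqrt(2 - 24))*60)*(-6352) = (-39111 + (-24 + sqrt(-22))*60)*(-6352) = (-39111 + (-24 + I*sqrt(22))*60)*(-6352) = (-39111 + (-1440 + 60*I*sqrt(22)))*(-6352) = (-40551 + 60*I*sqrt(22))*(-6352) = 257579952 - 381120*I*sqrt(22)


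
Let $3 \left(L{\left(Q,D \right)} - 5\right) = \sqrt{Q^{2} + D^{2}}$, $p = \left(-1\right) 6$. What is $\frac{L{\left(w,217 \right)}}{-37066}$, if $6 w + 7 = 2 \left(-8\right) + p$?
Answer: $- \frac{5}{37066} - \frac{\sqrt{1696045}}{667188} \approx -0.0020869$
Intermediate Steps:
$p = -6$
$w = - \frac{29}{6}$ ($w = - \frac{7}{6} + \frac{2 \left(-8\right) - 6}{6} = - \frac{7}{6} + \frac{-16 - 6}{6} = - \frac{7}{6} + \frac{1}{6} \left(-22\right) = - \frac{7}{6} - \frac{11}{3} = - \frac{29}{6} \approx -4.8333$)
$L{\left(Q,D \right)} = 5 + \frac{\sqrt{D^{2} + Q^{2}}}{3}$ ($L{\left(Q,D \right)} = 5 + \frac{\sqrt{Q^{2} + D^{2}}}{3} = 5 + \frac{\sqrt{D^{2} + Q^{2}}}{3}$)
$\frac{L{\left(w,217 \right)}}{-37066} = \frac{5 + \frac{\sqrt{217^{2} + \left(- \frac{29}{6}\right)^{2}}}{3}}{-37066} = \left(5 + \frac{\sqrt{47089 + \frac{841}{36}}}{3}\right) \left(- \frac{1}{37066}\right) = \left(5 + \frac{\sqrt{\frac{1696045}{36}}}{3}\right) \left(- \frac{1}{37066}\right) = \left(5 + \frac{\frac{1}{6} \sqrt{1696045}}{3}\right) \left(- \frac{1}{37066}\right) = \left(5 + \frac{\sqrt{1696045}}{18}\right) \left(- \frac{1}{37066}\right) = - \frac{5}{37066} - \frac{\sqrt{1696045}}{667188}$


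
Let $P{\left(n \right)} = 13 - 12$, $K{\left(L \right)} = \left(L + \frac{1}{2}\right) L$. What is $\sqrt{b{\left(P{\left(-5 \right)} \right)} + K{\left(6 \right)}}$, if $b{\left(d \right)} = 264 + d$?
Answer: $4 \sqrt{19} \approx 17.436$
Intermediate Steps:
$K{\left(L \right)} = L \left(\frac{1}{2} + L\right)$ ($K{\left(L \right)} = \left(L + \frac{1}{2}\right) L = \left(\frac{1}{2} + L\right) L = L \left(\frac{1}{2} + L\right)$)
$P{\left(n \right)} = 1$ ($P{\left(n \right)} = 13 - 12 = 1$)
$\sqrt{b{\left(P{\left(-5 \right)} \right)} + K{\left(6 \right)}} = \sqrt{\left(264 + 1\right) + 6 \left(\frac{1}{2} + 6\right)} = \sqrt{265 + 6 \cdot \frac{13}{2}} = \sqrt{265 + 39} = \sqrt{304} = 4 \sqrt{19}$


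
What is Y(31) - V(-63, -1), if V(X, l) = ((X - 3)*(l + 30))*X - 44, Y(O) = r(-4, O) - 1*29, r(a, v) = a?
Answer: -120571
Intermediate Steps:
Y(O) = -33 (Y(O) = -4 - 1*29 = -4 - 29 = -33)
V(X, l) = -44 + X*(-3 + X)*(30 + l) (V(X, l) = ((-3 + X)*(30 + l))*X - 44 = X*(-3 + X)*(30 + l) - 44 = -44 + X*(-3 + X)*(30 + l))
Y(31) - V(-63, -1) = -33 - (-44 - 90*(-63) + 30*(-63)² - 1*(-63)² - 3*(-63)*(-1)) = -33 - (-44 + 5670 + 30*3969 - 1*3969 - 189) = -33 - (-44 + 5670 + 119070 - 3969 - 189) = -33 - 1*120538 = -33 - 120538 = -120571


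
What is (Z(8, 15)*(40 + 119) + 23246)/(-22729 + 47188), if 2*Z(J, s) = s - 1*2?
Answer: 48559/48918 ≈ 0.99266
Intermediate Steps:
Z(J, s) = -1 + s/2 (Z(J, s) = (s - 1*2)/2 = (s - 2)/2 = (-2 + s)/2 = -1 + s/2)
(Z(8, 15)*(40 + 119) + 23246)/(-22729 + 47188) = ((-1 + (1/2)*15)*(40 + 119) + 23246)/(-22729 + 47188) = ((-1 + 15/2)*159 + 23246)/24459 = ((13/2)*159 + 23246)*(1/24459) = (2067/2 + 23246)*(1/24459) = (48559/2)*(1/24459) = 48559/48918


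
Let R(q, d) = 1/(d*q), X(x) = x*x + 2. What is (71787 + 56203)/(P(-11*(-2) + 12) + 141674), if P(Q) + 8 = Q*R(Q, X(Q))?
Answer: 148212420/164049229 ≈ 0.90346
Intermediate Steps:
X(x) = 2 + x² (X(x) = x² + 2 = 2 + x²)
R(q, d) = 1/(d*q)
P(Q) = -8 + 1/(2 + Q²) (P(Q) = -8 + Q*(1/((2 + Q²)*Q)) = -8 + Q*(1/(Q*(2 + Q²))) = -8 + 1/(2 + Q²))
(71787 + 56203)/(P(-11*(-2) + 12) + 141674) = (71787 + 56203)/((-15 - 8*(-11*(-2) + 12)²)/(2 + (-11*(-2) + 12)²) + 141674) = 127990/((-15 - 8*(22 + 12)²)/(2 + (22 + 12)²) + 141674) = 127990/((-15 - 8*34²)/(2 + 34²) + 141674) = 127990/((-15 - 8*1156)/(2 + 1156) + 141674) = 127990/((-15 - 9248)/1158 + 141674) = 127990/((1/1158)*(-9263) + 141674) = 127990/(-9263/1158 + 141674) = 127990/(164049229/1158) = 127990*(1158/164049229) = 148212420/164049229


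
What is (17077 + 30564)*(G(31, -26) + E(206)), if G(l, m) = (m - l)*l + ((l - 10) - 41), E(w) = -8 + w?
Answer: -75701549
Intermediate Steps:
G(l, m) = -51 + l + l*(m - l) (G(l, m) = l*(m - l) + ((-10 + l) - 41) = l*(m - l) + (-51 + l) = -51 + l + l*(m - l))
(17077 + 30564)*(G(31, -26) + E(206)) = (17077 + 30564)*((-51 + 31 - 1*31² + 31*(-26)) + (-8 + 206)) = 47641*((-51 + 31 - 1*961 - 806) + 198) = 47641*((-51 + 31 - 961 - 806) + 198) = 47641*(-1787 + 198) = 47641*(-1589) = -75701549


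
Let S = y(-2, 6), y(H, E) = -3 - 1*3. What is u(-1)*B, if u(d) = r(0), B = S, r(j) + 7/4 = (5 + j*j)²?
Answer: -279/2 ≈ -139.50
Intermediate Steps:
y(H, E) = -6 (y(H, E) = -3 - 3 = -6)
S = -6
r(j) = -7/4 + (5 + j²)² (r(j) = -7/4 + (5 + j*j)² = -7/4 + (5 + j²)²)
B = -6
u(d) = 93/4 (u(d) = -7/4 + (5 + 0²)² = -7/4 + (5 + 0)² = -7/4 + 5² = -7/4 + 25 = 93/4)
u(-1)*B = (93/4)*(-6) = -279/2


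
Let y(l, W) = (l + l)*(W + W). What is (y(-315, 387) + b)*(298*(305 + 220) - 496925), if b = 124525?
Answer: 123624770125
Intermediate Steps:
y(l, W) = 4*W*l (y(l, W) = (2*l)*(2*W) = 4*W*l)
(y(-315, 387) + b)*(298*(305 + 220) - 496925) = (4*387*(-315) + 124525)*(298*(305 + 220) - 496925) = (-487620 + 124525)*(298*525 - 496925) = -363095*(156450 - 496925) = -363095*(-340475) = 123624770125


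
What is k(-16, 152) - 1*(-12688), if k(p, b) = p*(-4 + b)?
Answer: 10320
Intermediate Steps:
k(-16, 152) - 1*(-12688) = -16*(-4 + 152) - 1*(-12688) = -16*148 + 12688 = -2368 + 12688 = 10320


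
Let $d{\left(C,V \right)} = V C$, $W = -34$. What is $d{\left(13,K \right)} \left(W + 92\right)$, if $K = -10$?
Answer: $-7540$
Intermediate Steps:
$d{\left(C,V \right)} = C V$
$d{\left(13,K \right)} \left(W + 92\right) = 13 \left(-10\right) \left(-34 + 92\right) = \left(-130\right) 58 = -7540$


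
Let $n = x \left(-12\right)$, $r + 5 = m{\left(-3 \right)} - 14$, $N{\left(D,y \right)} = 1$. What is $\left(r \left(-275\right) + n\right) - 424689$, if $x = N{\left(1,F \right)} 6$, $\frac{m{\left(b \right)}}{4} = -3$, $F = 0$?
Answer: $-416236$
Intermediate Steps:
$m{\left(b \right)} = -12$ ($m{\left(b \right)} = 4 \left(-3\right) = -12$)
$r = -31$ ($r = -5 - 26 = -31$)
$x = 6$ ($x = 1 \cdot 6 = 6$)
$n = -72$ ($n = 6 \left(-12\right) = -72$)
$\left(r \left(-275\right) + n\right) - 424689 = \left(\left(-31\right) \left(-275\right) - 72\right) - 424689 = \left(8525 - 72\right) - 424689 = 8453 - 424689 = -416236$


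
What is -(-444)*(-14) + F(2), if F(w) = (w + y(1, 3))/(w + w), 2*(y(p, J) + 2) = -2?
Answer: -24865/4 ≈ -6216.3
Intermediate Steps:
y(p, J) = -3 (y(p, J) = -2 + (½)*(-2) = -2 - 1 = -3)
F(w) = (-3 + w)/(2*w) (F(w) = (w - 3)/(w + w) = (-3 + w)/((2*w)) = (-3 + w)*(1/(2*w)) = (-3 + w)/(2*w))
-(-444)*(-14) + F(2) = -(-444)*(-14) + (½)*(-3 + 2)/2 = -148*42 + (½)*(½)*(-1) = -6216 - ¼ = -24865/4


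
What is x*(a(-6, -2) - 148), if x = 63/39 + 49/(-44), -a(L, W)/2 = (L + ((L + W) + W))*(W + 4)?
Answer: -6027/143 ≈ -42.147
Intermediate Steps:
a(L, W) = -2*(4 + W)*(2*L + 2*W) (a(L, W) = -2*(L + ((L + W) + W))*(W + 4) = -2*(L + (L + 2*W))*(4 + W) = -2*(2*L + 2*W)*(4 + W) = -2*(4 + W)*(2*L + 2*W))
x = 287/572 (x = 63*(1/39) + 49*(-1/44) = 21/13 - 49/44 = 287/572 ≈ 0.50175)
x*(a(-6, -2) - 148) = 287*((-16*(-6) - 16*(-2) - 4*(-2)² - 4*(-6)*(-2)) - 148)/572 = 287*((96 + 32 - 4*4 - 48) - 148)/572 = 287*((96 + 32 - 16 - 48) - 148)/572 = 287*(64 - 148)/572 = (287/572)*(-84) = -6027/143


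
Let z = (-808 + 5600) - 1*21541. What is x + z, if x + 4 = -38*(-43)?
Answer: -15119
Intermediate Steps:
z = -16749 (z = 4792 - 21541 = -16749)
x = 1630 (x = -4 - 38*(-43) = -4 + 1634 = 1630)
x + z = 1630 - 16749 = -15119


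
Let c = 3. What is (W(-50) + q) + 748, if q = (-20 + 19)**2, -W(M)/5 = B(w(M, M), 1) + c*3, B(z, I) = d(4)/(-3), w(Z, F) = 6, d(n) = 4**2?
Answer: 2192/3 ≈ 730.67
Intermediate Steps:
d(n) = 16
B(z, I) = -16/3 (B(z, I) = 16/(-3) = 16*(-1/3) = -16/3)
W(M) = -55/3 (W(M) = -5*(-16/3 + 3*3) = -5*(-16/3 + 9) = -5*11/3 = -55/3)
q = 1 (q = (-1)**2 = 1)
(W(-50) + q) + 748 = (-55/3 + 1) + 748 = -52/3 + 748 = 2192/3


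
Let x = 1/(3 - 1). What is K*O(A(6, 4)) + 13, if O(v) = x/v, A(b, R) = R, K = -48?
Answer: 7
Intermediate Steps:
x = ½ (x = 1/2 = ½ ≈ 0.50000)
O(v) = 1/(2*v)
K*O(A(6, 4)) + 13 = -24/4 + 13 = -48*⅛ + 13 = -6 + 13 = 7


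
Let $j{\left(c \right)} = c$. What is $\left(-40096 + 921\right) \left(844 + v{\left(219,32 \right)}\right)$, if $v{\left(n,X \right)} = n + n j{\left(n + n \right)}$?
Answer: $-3799387375$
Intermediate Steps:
$v{\left(n,X \right)} = n + 2 n^{2}$ ($v{\left(n,X \right)} = n + n \left(n + n\right) = n + n 2 n = n + 2 n^{2}$)
$\left(-40096 + 921\right) \left(844 + v{\left(219,32 \right)}\right) = \left(-40096 + 921\right) \left(844 + 219 \left(1 + 2 \cdot 219\right)\right) = - 39175 \left(844 + 219 \left(1 + 438\right)\right) = - 39175 \left(844 + 219 \cdot 439\right) = - 39175 \left(844 + 96141\right) = \left(-39175\right) 96985 = -3799387375$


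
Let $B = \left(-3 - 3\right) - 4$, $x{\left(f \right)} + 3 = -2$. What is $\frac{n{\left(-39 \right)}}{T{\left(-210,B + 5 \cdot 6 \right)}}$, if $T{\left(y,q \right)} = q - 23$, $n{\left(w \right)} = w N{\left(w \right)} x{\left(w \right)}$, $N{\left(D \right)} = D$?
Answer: $2535$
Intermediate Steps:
$x{\left(f \right)} = -5$ ($x{\left(f \right)} = -3 - 2 = -5$)
$B = -10$ ($B = -6 - 4 = -10$)
$n{\left(w \right)} = - 5 w^{2}$ ($n{\left(w \right)} = w w \left(-5\right) = w^{2} \left(-5\right) = - 5 w^{2}$)
$T{\left(y,q \right)} = -23 + q$
$\frac{n{\left(-39 \right)}}{T{\left(-210,B + 5 \cdot 6 \right)}} = \frac{\left(-5\right) \left(-39\right)^{2}}{-23 + \left(-10 + 5 \cdot 6\right)} = \frac{\left(-5\right) 1521}{-23 + \left(-10 + 30\right)} = - \frac{7605}{-23 + 20} = - \frac{7605}{-3} = \left(-7605\right) \left(- \frac{1}{3}\right) = 2535$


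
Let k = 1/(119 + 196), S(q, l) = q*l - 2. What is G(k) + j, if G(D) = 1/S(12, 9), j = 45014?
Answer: 4771485/106 ≈ 45014.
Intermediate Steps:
S(q, l) = -2 + l*q (S(q, l) = l*q - 2 = -2 + l*q)
k = 1/315 ≈ 0.0031746
G(D) = 1/106 (G(D) = 1/(-2 + 9*12) = 1/(-2 + 108) = 1/106)
G(k) + j = 1/106 + 45014 = 4771485/106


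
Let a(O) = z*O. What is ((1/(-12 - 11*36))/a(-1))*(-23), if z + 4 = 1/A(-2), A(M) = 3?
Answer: 1/132 ≈ 0.0075758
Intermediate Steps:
z = -11/3 (z = -4 + 1/3 = -4 + ⅓ = -11/3 ≈ -3.6667)
a(O) = -11*O/3
((1/(-12 - 11*36))/a(-1))*(-23) = ((1/(-12 - 11*36))/((-11/3*(-1))))*(-23) = (((1/36)/(-23))/(11/3))*(-23) = (-1/23*1/36*(3/11))*(-23) = -1/828*3/11*(-23) = -1/3036*(-23) = 1/132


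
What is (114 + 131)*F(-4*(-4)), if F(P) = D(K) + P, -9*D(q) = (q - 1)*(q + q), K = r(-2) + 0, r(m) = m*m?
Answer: 9800/3 ≈ 3266.7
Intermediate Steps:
r(m) = m**2
K = 4 (K = (-2)**2 + 0 = 4 + 0 = 4)
D(q) = -2*q*(-1 + q)/9 (D(q) = -(q - 1)*(q + q)/9 = -(-1 + q)*2*q/9 = -2*q*(-1 + q)/9)
F(P) = -8/3 + P (F(P) = (2/9)*4*(1 - 1*4) + P = (2/9)*4*(1 - 4) + P = (2/9)*4*(-3) + P = -8/3 + P)
(114 + 131)*F(-4*(-4)) = (114 + 131)*(-8/3 - 4*(-4)) = 245*(-8/3 + 16) = 245*(40/3) = 9800/3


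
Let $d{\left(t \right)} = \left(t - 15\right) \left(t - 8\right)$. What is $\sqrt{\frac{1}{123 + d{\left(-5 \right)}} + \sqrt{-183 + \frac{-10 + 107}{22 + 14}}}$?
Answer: $\frac{\sqrt{13788 + 880134 i \sqrt{6491}}}{2298} \approx 2.5914 + 2.5909 i$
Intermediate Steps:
$d{\left(t \right)} = \left(-15 + t\right) \left(-8 + t\right)$
$\sqrt{\frac{1}{123 + d{\left(-5 \right)}} + \sqrt{-183 + \frac{-10 + 107}{22 + 14}}} = \sqrt{\frac{1}{123 + \left(120 + \left(-5\right)^{2} - -115\right)} + \sqrt{-183 + \frac{-10 + 107}{22 + 14}}} = \sqrt{\frac{1}{123 + \left(120 + 25 + 115\right)} + \sqrt{-183 + \frac{97}{36}}} = \sqrt{\frac{1}{123 + 260} + \sqrt{-183 + 97 \cdot \frac{1}{36}}} = \sqrt{\frac{1}{383} + \sqrt{-183 + \frac{97}{36}}} = \sqrt{\frac{1}{383} + \sqrt{- \frac{6491}{36}}} = \sqrt{\frac{1}{383} + \frac{i \sqrt{6491}}{6}}$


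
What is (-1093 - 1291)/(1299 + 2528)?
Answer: -2384/3827 ≈ -0.62294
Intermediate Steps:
(-1093 - 1291)/(1299 + 2528) = -2384/3827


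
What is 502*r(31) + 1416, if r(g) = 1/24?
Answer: 17243/12 ≈ 1436.9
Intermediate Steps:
r(g) = 1/24
502*r(31) + 1416 = 502*(1/24) + 1416 = 251/12 + 1416 = 17243/12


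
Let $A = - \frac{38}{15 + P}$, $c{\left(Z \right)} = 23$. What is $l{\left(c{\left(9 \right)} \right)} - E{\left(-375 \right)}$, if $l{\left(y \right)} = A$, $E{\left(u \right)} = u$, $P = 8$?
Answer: $\frac{8587}{23} \approx 373.35$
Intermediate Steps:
$A = - \frac{38}{23}$ ($A = - \frac{38}{15 + 8} = - \frac{38}{23} \approx -1.6522$)
$l{\left(y \right)} = - \frac{38}{23}$
$l{\left(c{\left(9 \right)} \right)} - E{\left(-375 \right)} = - \frac{38}{23} - -375 = - \frac{38}{23} + 375 = \frac{8587}{23}$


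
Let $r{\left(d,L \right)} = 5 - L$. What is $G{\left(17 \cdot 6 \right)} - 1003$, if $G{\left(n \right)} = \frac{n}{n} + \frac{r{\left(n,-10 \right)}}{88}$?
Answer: $- \frac{88161}{88} \approx -1001.8$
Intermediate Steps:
$G{\left(n \right)} = \frac{103}{88}$ ($G{\left(n \right)} = \frac{n}{n} + \frac{5 - -10}{88} = 1 + \left(5 + 10\right) \frac{1}{88} = 1 + 15 \cdot \frac{1}{88} = 1 + \frac{15}{88} = \frac{103}{88}$)
$G{\left(17 \cdot 6 \right)} - 1003 = \frac{103}{88} - 1003 = - \frac{88161}{88}$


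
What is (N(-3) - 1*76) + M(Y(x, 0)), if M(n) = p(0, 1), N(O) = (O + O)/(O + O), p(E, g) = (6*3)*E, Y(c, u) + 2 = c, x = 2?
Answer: -75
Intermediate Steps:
Y(c, u) = -2 + c
p(E, g) = 18*E
N(O) = 1 (N(O) = (2*O)/((2*O)) = (2*O)*(1/(2*O)) = 1)
M(n) = 0 (M(n) = 18*0 = 0)
(N(-3) - 1*76) + M(Y(x, 0)) = (1 - 1*76) + 0 = (1 - 76) + 0 = -75 + 0 = -75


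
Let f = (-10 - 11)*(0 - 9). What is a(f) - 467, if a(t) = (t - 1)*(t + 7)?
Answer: 36381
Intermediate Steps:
f = 189 (f = -21*(-9) = 189)
a(t) = (-1 + t)*(7 + t)
a(f) - 467 = (-7 + 189**2 + 6*189) - 467 = (-7 + 35721 + 1134) - 467 = 36848 - 467 = 36381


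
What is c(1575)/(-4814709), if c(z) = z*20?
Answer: -10500/1604903 ≈ -0.0065425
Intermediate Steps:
c(z) = 20*z
c(1575)/(-4814709) = (20*1575)/(-4814709) = 31500*(-1/4814709) = -10500/1604903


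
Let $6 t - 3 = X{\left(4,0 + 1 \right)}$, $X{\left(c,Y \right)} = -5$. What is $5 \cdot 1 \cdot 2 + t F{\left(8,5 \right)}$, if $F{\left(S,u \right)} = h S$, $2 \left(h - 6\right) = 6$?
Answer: $-14$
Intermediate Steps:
$h = 9$ ($h = 6 + \frac{1}{2} \cdot 6 = 6 + 3 = 9$)
$F{\left(S,u \right)} = 9 S$
$t = - \frac{1}{3}$ ($t = \frac{1}{2} + \frac{1}{6} \left(-5\right) = \frac{1}{2} - \frac{5}{6} = - \frac{1}{3} \approx -0.33333$)
$5 \cdot 1 \cdot 2 + t F{\left(8,5 \right)} = 5 \cdot 1 \cdot 2 - \frac{9 \cdot 8}{3} = 5 \cdot 2 - 24 = 10 - 24 = -14$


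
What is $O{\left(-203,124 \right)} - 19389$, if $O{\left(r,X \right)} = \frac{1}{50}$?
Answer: $- \frac{969449}{50} \approx -19389.0$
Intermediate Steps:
$O{\left(r,X \right)} = \frac{1}{50}$
$O{\left(-203,124 \right)} - 19389 = \frac{1}{50} - 19389 = - \frac{969449}{50}$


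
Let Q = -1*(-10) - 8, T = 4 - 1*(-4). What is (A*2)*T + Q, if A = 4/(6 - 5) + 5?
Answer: 146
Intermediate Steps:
A = 9 (A = 4/1 + 5 = 1*4 + 5 = 4 + 5 = 9)
T = 8 (T = 4 + 4 = 8)
Q = 2 (Q = 10 - 8 = 2)
(A*2)*T + Q = (9*2)*8 + 2 = 18*8 + 2 = 144 + 2 = 146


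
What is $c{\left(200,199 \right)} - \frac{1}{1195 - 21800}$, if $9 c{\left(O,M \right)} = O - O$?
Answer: $\frac{1}{20605} \approx 4.8532 \cdot 10^{-5}$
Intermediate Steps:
$c{\left(O,M \right)} = 0$ ($c{\left(O,M \right)} = \frac{O - O}{9} = \frac{1}{9} \cdot 0 = 0$)
$c{\left(200,199 \right)} - \frac{1}{1195 - 21800} = 0 - \frac{1}{1195 - 21800} = 0 - \frac{1}{-20605} = 0 - - \frac{1}{20605} = 0 + \frac{1}{20605} = \frac{1}{20605}$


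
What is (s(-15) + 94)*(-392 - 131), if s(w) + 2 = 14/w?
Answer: -714418/15 ≈ -47628.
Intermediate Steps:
s(w) = -2 + 14/w
(s(-15) + 94)*(-392 - 131) = ((-2 + 14/(-15)) + 94)*(-392 - 131) = ((-2 + 14*(-1/15)) + 94)*(-523) = ((-2 - 14/15) + 94)*(-523) = (-44/15 + 94)*(-523) = (1366/15)*(-523) = -714418/15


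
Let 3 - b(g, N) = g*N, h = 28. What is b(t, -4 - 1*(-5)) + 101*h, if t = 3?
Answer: 2828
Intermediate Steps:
b(g, N) = 3 - N*g (b(g, N) = 3 - g*N = 3 - N*g)
b(t, -4 - 1*(-5)) + 101*h = (3 - 1*(-4 - 1*(-5))*3) + 101*28 = (3 - 1*(-4 + 5)*3) + 2828 = (3 - 1*1*3) + 2828 = (3 - 3) + 2828 = 0 + 2828 = 2828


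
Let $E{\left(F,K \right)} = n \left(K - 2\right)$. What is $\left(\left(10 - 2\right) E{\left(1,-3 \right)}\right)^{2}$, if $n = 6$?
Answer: $57600$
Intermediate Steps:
$E{\left(F,K \right)} = -12 + 6 K$ ($E{\left(F,K \right)} = 6 \left(K - 2\right) = 6 \left(-2 + K\right) = -12 + 6 K$)
$\left(\left(10 - 2\right) E{\left(1,-3 \right)}\right)^{2} = \left(\left(10 - 2\right) \left(-12 + 6 \left(-3\right)\right)\right)^{2} = \left(8 \left(-12 - 18\right)\right)^{2} = \left(8 \left(-30\right)\right)^{2} = \left(-240\right)^{2} = 57600$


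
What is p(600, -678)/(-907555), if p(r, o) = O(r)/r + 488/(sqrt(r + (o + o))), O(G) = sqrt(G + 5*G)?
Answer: -1/9075550 + 244*I*sqrt(21)/57175965 ≈ -1.1019e-7 + 1.9556e-5*I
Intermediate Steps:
O(G) = sqrt(6)*sqrt(G) (O(G) = sqrt(6*G) = sqrt(6)*sqrt(G))
p(r, o) = 488/sqrt(r + 2*o) + sqrt(6)/sqrt(r) (p(r, o) = (sqrt(6)*sqrt(r))/r + 488/(sqrt(r + (o + o))) = sqrt(6)/sqrt(r) + 488/(sqrt(r + 2*o)) = sqrt(6)/sqrt(r) + 488/sqrt(r + 2*o) = 488/sqrt(r + 2*o) + sqrt(6)/sqrt(r))
p(600, -678)/(-907555) = ((sqrt(6*600 + 12*(-678)) + 488*sqrt(600))/(sqrt(600)*sqrt(600 + 2*(-678))))/(-907555) = ((sqrt(6)/60)*(sqrt(3600 - 8136) + 488*(10*sqrt(6)))/sqrt(600 - 1356))*(-1/907555) = ((sqrt(6)/60)*(sqrt(-4536) + 4880*sqrt(6))/sqrt(-756))*(-1/907555) = ((sqrt(6)/60)*(-I*sqrt(21)/126)*(18*I*sqrt(14) + 4880*sqrt(6)))*(-1/907555) = ((sqrt(6)/60)*(-I*sqrt(21)/126)*(4880*sqrt(6) + 18*I*sqrt(14)))*(-1/907555) = -I*sqrt(14)*(4880*sqrt(6) + 18*I*sqrt(14))/2520*(-1/907555) = I*sqrt(14)*(4880*sqrt(6) + 18*I*sqrt(14))/2287038600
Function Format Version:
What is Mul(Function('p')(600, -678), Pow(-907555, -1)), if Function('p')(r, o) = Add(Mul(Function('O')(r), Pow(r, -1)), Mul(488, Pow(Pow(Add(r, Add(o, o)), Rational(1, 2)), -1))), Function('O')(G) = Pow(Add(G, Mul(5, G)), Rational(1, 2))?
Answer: Add(Rational(-1, 9075550), Mul(Rational(244, 57175965), I, Pow(21, Rational(1, 2)))) ≈ Add(-1.1019e-7, Mul(1.9556e-5, I))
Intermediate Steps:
Function('O')(G) = Mul(Pow(6, Rational(1, 2)), Pow(G, Rational(1, 2))) (Function('O')(G) = Pow(Mul(6, G), Rational(1, 2)) = Mul(Pow(6, Rational(1, 2)), Pow(G, Rational(1, 2))))
Function('p')(r, o) = Add(Mul(488, Pow(Add(r, Mul(2, o)), Rational(-1, 2))), Mul(Pow(6, Rational(1, 2)), Pow(r, Rational(-1, 2)))) (Function('p')(r, o) = Add(Mul(Mul(Pow(6, Rational(1, 2)), Pow(r, Rational(1, 2))), Pow(r, -1)), Mul(488, Pow(Pow(Add(r, Add(o, o)), Rational(1, 2)), -1))) = Add(Mul(Pow(6, Rational(1, 2)), Pow(r, Rational(-1, 2))), Mul(488, Pow(Pow(Add(r, Mul(2, o)), Rational(1, 2)), -1))) = Add(Mul(Pow(6, Rational(1, 2)), Pow(r, Rational(-1, 2))), Mul(488, Pow(Add(r, Mul(2, o)), Rational(-1, 2)))) = Add(Mul(488, Pow(Add(r, Mul(2, o)), Rational(-1, 2))), Mul(Pow(6, Rational(1, 2)), Pow(r, Rational(-1, 2)))))
Mul(Function('p')(600, -678), Pow(-907555, -1)) = Mul(Mul(Pow(600, Rational(-1, 2)), Pow(Add(600, Mul(2, -678)), Rational(-1, 2)), Add(Pow(Add(Mul(6, 600), Mul(12, -678)), Rational(1, 2)), Mul(488, Pow(600, Rational(1, 2))))), Pow(-907555, -1)) = Mul(Mul(Mul(Rational(1, 60), Pow(6, Rational(1, 2))), Pow(Add(600, -1356), Rational(-1, 2)), Add(Pow(Add(3600, -8136), Rational(1, 2)), Mul(488, Mul(10, Pow(6, Rational(1, 2)))))), Rational(-1, 907555)) = Mul(Mul(Mul(Rational(1, 60), Pow(6, Rational(1, 2))), Pow(-756, Rational(-1, 2)), Add(Pow(-4536, Rational(1, 2)), Mul(4880, Pow(6, Rational(1, 2))))), Rational(-1, 907555)) = Mul(Mul(Mul(Rational(1, 60), Pow(6, Rational(1, 2))), Mul(Rational(-1, 126), I, Pow(21, Rational(1, 2))), Add(Mul(18, I, Pow(14, Rational(1, 2))), Mul(4880, Pow(6, Rational(1, 2))))), Rational(-1, 907555)) = Mul(Mul(Mul(Rational(1, 60), Pow(6, Rational(1, 2))), Mul(Rational(-1, 126), I, Pow(21, Rational(1, 2))), Add(Mul(4880, Pow(6, Rational(1, 2))), Mul(18, I, Pow(14, Rational(1, 2))))), Rational(-1, 907555)) = Mul(Mul(Rational(-1, 2520), I, Pow(14, Rational(1, 2)), Add(Mul(4880, Pow(6, Rational(1, 2))), Mul(18, I, Pow(14, Rational(1, 2))))), Rational(-1, 907555)) = Mul(Rational(1, 2287038600), I, Pow(14, Rational(1, 2)), Add(Mul(4880, Pow(6, Rational(1, 2))), Mul(18, I, Pow(14, Rational(1, 2)))))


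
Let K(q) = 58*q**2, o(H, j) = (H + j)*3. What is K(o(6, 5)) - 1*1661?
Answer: 61501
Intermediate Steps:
o(H, j) = 3*H + 3*j
K(o(6, 5)) - 1*1661 = 58*(3*6 + 3*5)**2 - 1*1661 = 58*(18 + 15)**2 - 1661 = 58*33**2 - 1661 = 58*1089 - 1661 = 63162 - 1661 = 61501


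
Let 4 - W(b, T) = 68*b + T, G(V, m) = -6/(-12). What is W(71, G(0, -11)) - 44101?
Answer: -97851/2 ≈ -48926.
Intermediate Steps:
G(V, m) = ½ (G(V, m) = -6*(-1/12) = ½)
W(b, T) = 4 - T - 68*b (W(b, T) = 4 - (68*b + T) = 4 - (T + 68*b) = 4 + (-T - 68*b) = 4 - T - 68*b)
W(71, G(0, -11)) - 44101 = (4 - 1*½ - 68*71) - 44101 = (4 - ½ - 4828) - 44101 = -9649/2 - 44101 = -97851/2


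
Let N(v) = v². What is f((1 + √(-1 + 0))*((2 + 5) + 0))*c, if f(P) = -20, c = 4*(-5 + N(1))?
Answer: 320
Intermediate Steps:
c = -16 (c = 4*(-5 + 1²) = 4*(-5 + 1) = 4*(-4) = -16)
f((1 + √(-1 + 0))*((2 + 5) + 0))*c = -20*(-16) = 320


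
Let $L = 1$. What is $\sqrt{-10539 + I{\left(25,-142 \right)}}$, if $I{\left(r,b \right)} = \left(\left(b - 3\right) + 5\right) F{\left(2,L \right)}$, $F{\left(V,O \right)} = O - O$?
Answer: $3 i \sqrt{1171} \approx 102.66 i$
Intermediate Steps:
$F{\left(V,O \right)} = 0$
$I{\left(r,b \right)} = 0$ ($I{\left(r,b \right)} = \left(\left(b - 3\right) + 5\right) 0 = \left(\left(-3 + b\right) + 5\right) 0 = \left(2 + b\right) 0 = 0$)
$\sqrt{-10539 + I{\left(25,-142 \right)}} = \sqrt{-10539 + 0} = \sqrt{-10539} = 3 i \sqrt{1171}$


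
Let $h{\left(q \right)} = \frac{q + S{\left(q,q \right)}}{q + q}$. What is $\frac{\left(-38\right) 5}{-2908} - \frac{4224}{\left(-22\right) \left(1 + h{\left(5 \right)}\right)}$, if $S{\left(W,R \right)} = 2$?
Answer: $\frac{2793295}{24718} \approx 113.01$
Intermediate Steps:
$h{\left(q \right)} = \frac{2 + q}{2 q}$ ($h{\left(q \right)} = \frac{q + 2}{q + q} = \frac{2 + q}{2 q}$)
$\frac{\left(-38\right) 5}{-2908} - \frac{4224}{\left(-22\right) \left(1 + h{\left(5 \right)}\right)} = \frac{\left(-38\right) 5}{-2908} - \frac{4224}{\left(-22\right) \left(1 + \frac{2 + 5}{2 \cdot 5}\right)} = \left(-190\right) \left(- \frac{1}{2908}\right) - \frac{4224}{\left(-22\right) \left(1 + \frac{1}{2} \cdot \frac{1}{5} \cdot 7\right)} = \frac{95}{1454} - \frac{4224}{\left(-22\right) \left(1 + \frac{7}{10}\right)} = \frac{95}{1454} - \frac{4224}{\left(-22\right) \frac{17}{10}} = \frac{95}{1454} - \frac{4224}{- \frac{187}{5}} = \frac{95}{1454} - - \frac{1920}{17} = \frac{95}{1454} + \frac{1920}{17} = \frac{2793295}{24718}$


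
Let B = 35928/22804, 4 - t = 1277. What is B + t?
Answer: -7248391/5701 ≈ -1271.4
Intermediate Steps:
t = -1273 (t = 4 - 1*1277 = 4 - 1277 = -1273)
B = 8982/5701 (B = 35928*(1/22804) = 8982/5701 ≈ 1.5755)
B + t = 8982/5701 - 1273 = -7248391/5701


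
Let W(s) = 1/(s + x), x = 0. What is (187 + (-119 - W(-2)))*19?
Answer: 2603/2 ≈ 1301.5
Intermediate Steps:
W(s) = 1/s (W(s) = 1/(s + 0) = 1/s)
(187 + (-119 - W(-2)))*19 = (187 + (-119 - 1/(-2)))*19 = (187 + (-119 - 1*(-1/2)))*19 = (187 + (-119 + 1/2))*19 = (187 - 237/2)*19 = (137/2)*19 = 2603/2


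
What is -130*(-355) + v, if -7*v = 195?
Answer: 322855/7 ≈ 46122.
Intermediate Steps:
v = -195/7 (v = -⅐*195 = -195/7 ≈ -27.857)
-130*(-355) + v = -130*(-355) - 195/7 = 46150 - 195/7 = 322855/7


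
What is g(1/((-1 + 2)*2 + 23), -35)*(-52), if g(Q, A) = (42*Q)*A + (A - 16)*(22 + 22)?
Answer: 598728/5 ≈ 1.1975e+5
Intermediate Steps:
g(Q, A) = -704 + 44*A + 42*A*Q (g(Q, A) = 42*A*Q + (-16 + A)*44 = 42*A*Q + (-704 + 44*A) = -704 + 44*A + 42*A*Q)
g(1/((-1 + 2)*2 + 23), -35)*(-52) = (-704 + 44*(-35) + 42*(-35)/((-1 + 2)*2 + 23))*(-52) = (-704 - 1540 + 42*(-35)/(1*2 + 23))*(-52) = (-704 - 1540 + 42*(-35)/(2 + 23))*(-52) = (-704 - 1540 + 42*(-35)/25)*(-52) = (-704 - 1540 + 42*(-35)*(1/25))*(-52) = (-704 - 1540 - 294/5)*(-52) = -11514/5*(-52) = 598728/5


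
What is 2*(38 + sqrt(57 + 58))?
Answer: 76 + 2*sqrt(115) ≈ 97.448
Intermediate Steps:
2*(38 + sqrt(57 + 58)) = 2*(38 + sqrt(115)) = 76 + 2*sqrt(115)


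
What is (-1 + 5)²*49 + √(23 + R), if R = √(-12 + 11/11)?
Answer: 784 + √(23 + I*√11) ≈ 788.81 + 0.34489*I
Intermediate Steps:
R = I*√11 (R = √(-12 + 11*(1/11)) = √(-12 + 1) = √(-11) = I*√11 ≈ 3.3166*I)
(-1 + 5)²*49 + √(23 + R) = (-1 + 5)²*49 + √(23 + I*√11) = 4²*49 + √(23 + I*√11) = 16*49 + √(23 + I*√11) = 784 + √(23 + I*√11)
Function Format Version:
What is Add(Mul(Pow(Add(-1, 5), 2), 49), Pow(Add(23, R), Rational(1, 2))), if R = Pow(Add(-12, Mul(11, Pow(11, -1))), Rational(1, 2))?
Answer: Add(784, Pow(Add(23, Mul(I, Pow(11, Rational(1, 2)))), Rational(1, 2))) ≈ Add(788.81, Mul(0.34489, I))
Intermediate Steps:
R = Mul(I, Pow(11, Rational(1, 2))) (R = Pow(Add(-12, Mul(11, Rational(1, 11))), Rational(1, 2)) = Pow(Add(-12, 1), Rational(1, 2)) = Pow(-11, Rational(1, 2)) = Mul(I, Pow(11, Rational(1, 2))) ≈ Mul(3.3166, I))
Add(Mul(Pow(Add(-1, 5), 2), 49), Pow(Add(23, R), Rational(1, 2))) = Add(Mul(Pow(Add(-1, 5), 2), 49), Pow(Add(23, Mul(I, Pow(11, Rational(1, 2)))), Rational(1, 2))) = Add(Mul(Pow(4, 2), 49), Pow(Add(23, Mul(I, Pow(11, Rational(1, 2)))), Rational(1, 2))) = Add(Mul(16, 49), Pow(Add(23, Mul(I, Pow(11, Rational(1, 2)))), Rational(1, 2))) = Add(784, Pow(Add(23, Mul(I, Pow(11, Rational(1, 2)))), Rational(1, 2)))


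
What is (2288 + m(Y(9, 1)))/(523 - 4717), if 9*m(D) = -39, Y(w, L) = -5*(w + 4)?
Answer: -6851/12582 ≈ -0.54451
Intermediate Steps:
Y(w, L) = -20 - 5*w (Y(w, L) = -5*(4 + w) = -20 - 5*w)
m(D) = -13/3 (m(D) = (⅑)*(-39) = -13/3)
(2288 + m(Y(9, 1)))/(523 - 4717) = (2288 - 13/3)/(523 - 4717) = (6851/3)/(-4194) = (6851/3)*(-1/4194) = -6851/12582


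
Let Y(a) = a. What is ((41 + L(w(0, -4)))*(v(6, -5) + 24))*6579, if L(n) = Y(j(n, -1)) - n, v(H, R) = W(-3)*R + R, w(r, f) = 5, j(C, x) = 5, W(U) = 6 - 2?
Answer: -269739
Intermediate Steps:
W(U) = 4
v(H, R) = 5*R (v(H, R) = 4*R + R = 5*R)
L(n) = 5 - n
((41 + L(w(0, -4)))*(v(6, -5) + 24))*6579 = ((41 + (5 - 1*5))*(5*(-5) + 24))*6579 = ((41 + (5 - 5))*(-25 + 24))*6579 = ((41 + 0)*(-1))*6579 = (41*(-1))*6579 = -41*6579 = -269739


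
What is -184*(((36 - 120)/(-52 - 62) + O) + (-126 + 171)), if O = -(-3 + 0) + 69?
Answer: -411608/19 ≈ -21664.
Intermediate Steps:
O = 72 (O = -1*(-3) + 69 = 3 + 69 = 72)
-184*(((36 - 120)/(-52 - 62) + O) + (-126 + 171)) = -184*(((36 - 120)/(-52 - 62) + 72) + (-126 + 171)) = -184*((-84/(-114) + 72) + 45) = -184*((-84*(-1/114) + 72) + 45) = -184*((14/19 + 72) + 45) = -184*(1382/19 + 45) = -184*2237/19 = -411608/19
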